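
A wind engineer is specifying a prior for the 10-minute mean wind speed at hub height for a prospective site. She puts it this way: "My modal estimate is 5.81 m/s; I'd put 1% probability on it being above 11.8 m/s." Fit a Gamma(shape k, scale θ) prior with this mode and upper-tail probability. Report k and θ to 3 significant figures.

Gamma(k,θ) with k>1 has mode (k−1)θ, so θ = 5.81/(k−1).
Need P(X < 11.8) = 0.99 with θ tied to k this way. Start at k = 2, θ = 5.81: P(X<11.8) ≈ 0.602.
Too low — raise k to concentrate. Iterating converges to k ≈ 10.8.
Then θ = 5.81/(10.8−1) ≈ 0.596.

k ≈ 10.8, θ ≈ 0.596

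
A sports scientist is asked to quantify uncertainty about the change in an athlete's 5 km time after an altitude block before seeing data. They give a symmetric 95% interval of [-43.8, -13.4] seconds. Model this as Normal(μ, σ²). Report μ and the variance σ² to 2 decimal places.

A symmetric 95% interval runs μ ± z·σ with z = 1.96.
Half-width = 15.2, so σ = 15.2/1.96 = 7.755 and σ² = 60.14.
μ is the interval midpoint, -28.60.

μ = -28.60, σ² = 60.14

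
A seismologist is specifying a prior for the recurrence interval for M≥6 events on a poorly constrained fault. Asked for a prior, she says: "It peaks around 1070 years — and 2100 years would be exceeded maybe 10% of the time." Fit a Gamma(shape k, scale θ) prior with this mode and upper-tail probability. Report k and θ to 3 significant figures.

Gamma(k,θ) with k>1 has mode (k−1)θ, so θ = 1070/(k−1).
Need P(X < 2100) = 0.9 with θ tied to k this way. Start at k = 2, θ = 1070: P(X<2100) ≈ 0.584.
Too low — raise k to concentrate. Iterating converges to k ≈ 5.21.
Then θ = 1070/(5.21−1) ≈ 254.

k ≈ 5.21, θ ≈ 254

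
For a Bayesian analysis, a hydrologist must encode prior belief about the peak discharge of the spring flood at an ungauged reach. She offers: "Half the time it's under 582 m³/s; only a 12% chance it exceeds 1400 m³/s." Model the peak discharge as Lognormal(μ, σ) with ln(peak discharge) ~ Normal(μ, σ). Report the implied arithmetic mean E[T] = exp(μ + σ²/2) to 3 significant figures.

E[T] ≈ 769 m³/s

If T ~ Lognormal(μ,σ) then ln T ~ Normal(μ,σ), so the p-quantile of ln T is μ + z_p·σ.
ln(582) = 6.366 and ln(1400) = 7.244; z_{0.5} = 0, z_{0.88} = 1.175.
σ = (7.244 − 6.366)/(1.175 − (0)) = 0.747.
μ = 6.366 − (0)·0.747 = 6.366.
E[T] = exp(μ + σ²/2) = exp(6.366 + 0.2790) = 769 m³/s.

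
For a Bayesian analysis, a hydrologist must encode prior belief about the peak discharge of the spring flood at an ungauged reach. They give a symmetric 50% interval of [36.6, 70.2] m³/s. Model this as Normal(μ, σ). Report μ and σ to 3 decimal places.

A symmetric 50% interval runs μ ± z·σ with z = 0.6745.
Half-width = 16.8, so σ = 16.8/0.6745 = 24.908.
μ is the interval midpoint, 53.400.

μ = 53.400, σ = 24.908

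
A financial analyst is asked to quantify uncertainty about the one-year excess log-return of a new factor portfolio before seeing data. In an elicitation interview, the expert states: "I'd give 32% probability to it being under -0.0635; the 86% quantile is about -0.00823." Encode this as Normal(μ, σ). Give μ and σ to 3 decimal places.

μ = -0.047, σ = 0.036

For Normal(μ,σ), the p-quantile is μ + z_p·σ. Here z_{0.32} = -0.4677, z_{0.86} = 1.08.
So -0.0635 = μ − 0.4677σ and -0.00823 = μ + 1.08σ.
Subtracting: σ = (-0.00823 − -0.0635)/(1.08 − (-0.4677)) = 0.036.
Then μ = -0.0635 − (-0.4677)·0.036 = -0.047.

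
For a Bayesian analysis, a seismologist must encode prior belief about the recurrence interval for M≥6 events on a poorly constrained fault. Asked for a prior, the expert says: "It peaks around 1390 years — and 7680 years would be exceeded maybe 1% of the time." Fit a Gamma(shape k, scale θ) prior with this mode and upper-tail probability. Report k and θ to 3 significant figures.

Gamma(k,θ) with k>1 has mode (k−1)θ, so θ = 1390/(k−1).
Need P(X < 7680) = 0.99 with θ tied to k this way. Start at k = 2, θ = 1390: P(X<7680) ≈ 0.974.
Too low — raise k to concentrate. Iterating converges to k ≈ 2.3.
Then θ = 1390/(2.3−1) ≈ 1070.

k ≈ 2.3, θ ≈ 1070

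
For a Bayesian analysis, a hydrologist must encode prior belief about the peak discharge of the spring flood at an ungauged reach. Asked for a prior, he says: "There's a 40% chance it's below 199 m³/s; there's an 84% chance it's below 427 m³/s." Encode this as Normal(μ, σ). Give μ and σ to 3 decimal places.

μ = 245.292, σ = 182.721

For Normal(μ,σ), the p-quantile is μ + z_p·σ. Here z_{0.4} = -0.2533, z_{0.84} = 0.9945.
So 199 = μ − 0.2533σ and 427 = μ + 0.9945σ.
Subtracting: σ = (427 − 199)/(0.9945 − (-0.2533)) = 182.721.
Then μ = 199 − (-0.2533)·182.721 = 245.292.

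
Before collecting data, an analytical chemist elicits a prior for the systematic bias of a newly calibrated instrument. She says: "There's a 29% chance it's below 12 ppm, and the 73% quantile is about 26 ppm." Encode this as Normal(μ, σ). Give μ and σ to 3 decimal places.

For Normal(μ,σ), the p-quantile is μ + z_p·σ. Here z_{0.29} = -0.5534, z_{0.73} = 0.6128.
So 12 = μ − 0.5534σ and 26 = μ + 0.6128σ.
Subtracting: σ = (26 − 12)/(0.6128 − (-0.5534)) = 12.005.
Then μ = 12 − (-0.5534)·12.005 = 18.643.

μ = 18.643, σ = 12.005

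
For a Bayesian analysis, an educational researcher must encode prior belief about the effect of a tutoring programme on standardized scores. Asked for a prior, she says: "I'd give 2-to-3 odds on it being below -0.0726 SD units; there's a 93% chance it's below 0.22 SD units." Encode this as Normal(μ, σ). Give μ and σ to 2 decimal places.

For Normal(μ,σ), the p-quantile is μ + z_p·σ. Here z_{0.4} = -0.2533, z_{0.93} = 1.476.
So -0.0726 = μ − 0.2533σ and 0.22 = μ + 1.476σ.
Subtracting: σ = (0.22 − -0.0726)/(1.476 − (-0.2533)) = 0.17.
Then μ = -0.0726 − (-0.2533)·0.17 = -0.03.

μ = -0.03, σ = 0.17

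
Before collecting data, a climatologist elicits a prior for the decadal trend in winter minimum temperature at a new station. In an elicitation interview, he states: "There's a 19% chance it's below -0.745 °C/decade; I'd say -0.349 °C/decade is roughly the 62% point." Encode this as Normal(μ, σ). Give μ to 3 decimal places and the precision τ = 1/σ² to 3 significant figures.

The p-quantile of Normal(μ,σ) is μ + z_p·σ, with z_{0.19} = -0.8779 and z_{0.62} = 0.3055.
Eliminate σ: μ = (z₂·x₁ − z₁·x₂)/(z₂ − z₁) = (0.3055·-0.745 − (-0.8779)·-0.349)/1.183 = -0.451.
Then σ = (x₂ − x₁)/(z₂ − z₁) = (-0.349 − -0.745)/1.183 = 0.335.
Precision τ = 1/σ² = 1/0.3346² = 8.93.

μ = -0.451, τ = 8.93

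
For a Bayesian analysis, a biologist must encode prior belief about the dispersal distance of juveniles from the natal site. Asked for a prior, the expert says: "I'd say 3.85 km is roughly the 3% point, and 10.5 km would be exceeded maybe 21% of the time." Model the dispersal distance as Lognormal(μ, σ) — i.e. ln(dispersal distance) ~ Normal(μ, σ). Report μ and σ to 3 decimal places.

If T ~ Lognormal(μ,σ) then ln T ~ Normal(μ,σ), so the p-quantile of ln T is μ + z_p·σ.
ln(3.85) = 1.348 and ln(10.5) = 2.351; z_{0.03} = -1.881, z_{0.79} = 0.8064.
σ = (2.351 − 1.348)/(0.8064 − (-1.881)) = 0.373.
μ = 1.348 − (-1.881)·0.373 = 2.050.

μ ≈ 2.050, σ ≈ 0.373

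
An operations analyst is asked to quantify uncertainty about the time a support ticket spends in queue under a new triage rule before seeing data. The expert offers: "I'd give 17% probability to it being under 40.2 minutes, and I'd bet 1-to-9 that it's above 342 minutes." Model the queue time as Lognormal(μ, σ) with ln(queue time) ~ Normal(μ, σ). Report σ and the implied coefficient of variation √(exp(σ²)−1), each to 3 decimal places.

σ ≈ 0.958, CV ≈ 1.225

If T ~ Lognormal(μ,σ) then ln T ~ Normal(μ,σ), so the p-quantile of ln T is μ + z_p·σ.
ln(40.2) = 3.694 and ln(342) = 5.835; z_{0.17} = -0.9542, z_{0.9} = 1.282.
σ = (5.835 − 3.694)/(1.282 − (-0.9542)) = 0.958.
μ = 3.694 − (-0.9542)·0.958 = 4.608.
CV = √(exp(σ²)−1) = √(exp(0.9170)−1) = 1.225.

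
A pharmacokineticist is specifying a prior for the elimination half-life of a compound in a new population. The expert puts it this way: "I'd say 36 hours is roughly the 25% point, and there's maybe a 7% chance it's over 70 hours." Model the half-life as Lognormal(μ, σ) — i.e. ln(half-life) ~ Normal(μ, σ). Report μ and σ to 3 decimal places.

μ ≈ 3.792, σ ≈ 0.309

If T ~ Lognormal(μ,σ) then ln T ~ Normal(μ,σ), so the p-quantile of ln T is μ + z_p·σ.
ln(36) = 3.584 and ln(70) = 4.248; z_{0.25} = -0.6745, z_{0.93} = 1.476.
σ = (4.248 − 3.584)/(1.476 − (-0.6745)) = 0.309.
μ = 3.584 − (-0.6745)·0.309 = 3.792.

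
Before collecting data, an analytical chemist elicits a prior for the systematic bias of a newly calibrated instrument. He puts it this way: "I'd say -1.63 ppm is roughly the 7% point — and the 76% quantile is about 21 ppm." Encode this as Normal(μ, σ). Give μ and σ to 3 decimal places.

For Normal(μ,σ), the p-quantile is μ + z_p·σ. Here z_{0.07} = -1.476, z_{0.76} = 0.7063.
So -1.63 = μ − 1.476σ and 21 = μ + 0.7063σ.
Subtracting: σ = (21 − -1.63)/(0.7063 − (-1.476)) = 10.371.
Then μ = -1.63 − (-1.476)·10.371 = 13.675.

μ = 13.675, σ = 10.371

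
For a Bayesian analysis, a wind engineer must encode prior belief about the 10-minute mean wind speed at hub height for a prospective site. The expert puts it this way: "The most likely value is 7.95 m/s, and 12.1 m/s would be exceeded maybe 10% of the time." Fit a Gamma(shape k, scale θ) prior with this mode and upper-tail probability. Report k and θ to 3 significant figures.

k ≈ 11.6, θ ≈ 0.752

Gamma(k,θ) with k>1 has mode (k−1)θ, so θ = 7.95/(k−1).
Need P(X < 12.1) = 0.9 with θ tied to k this way. Start at k = 2, θ = 7.95: P(X<12.1) ≈ 0.450.
Too low — raise k to concentrate. Iterating converges to k ≈ 11.6.
Then θ = 7.95/(11.6−1) ≈ 0.752.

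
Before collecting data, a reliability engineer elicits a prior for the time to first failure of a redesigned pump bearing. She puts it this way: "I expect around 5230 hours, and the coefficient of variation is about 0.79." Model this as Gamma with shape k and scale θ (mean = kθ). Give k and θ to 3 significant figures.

For Gamma(k, scale θ): mean = kθ, variance = kθ², so CV = 1/√k.
CV = 0.79, hence k = 1/CV² = 1.6.
Then θ = mean/k = 5230/1.6 = 3260.

k ≈ 1.6, θ ≈ 3260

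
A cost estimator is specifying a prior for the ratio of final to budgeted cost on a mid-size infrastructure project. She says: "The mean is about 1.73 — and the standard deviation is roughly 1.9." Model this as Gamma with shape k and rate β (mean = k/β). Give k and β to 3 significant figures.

For Gamma(k, rate β): mean = k/β, variance = k/β², so CV = 1/√k.
CV = SD/mean = 1.9/1.73 = 1.098, hence k = 1/CV² = 0.829.
Then β = k/mean = 0.829/1.73 = 0.479.

k ≈ 0.829, β ≈ 0.479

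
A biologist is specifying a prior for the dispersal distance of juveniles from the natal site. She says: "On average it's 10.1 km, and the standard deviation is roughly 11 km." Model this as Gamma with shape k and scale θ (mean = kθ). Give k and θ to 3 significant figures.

For Gamma(k, scale θ): mean = kθ, variance = kθ², so CV = 1/√k.
CV = SD/mean = 11/10.1 = 1.089, hence k = 1/CV² = 0.843.
Then θ = mean/k = 10.1/0.843 = 12.

k ≈ 0.843, θ ≈ 12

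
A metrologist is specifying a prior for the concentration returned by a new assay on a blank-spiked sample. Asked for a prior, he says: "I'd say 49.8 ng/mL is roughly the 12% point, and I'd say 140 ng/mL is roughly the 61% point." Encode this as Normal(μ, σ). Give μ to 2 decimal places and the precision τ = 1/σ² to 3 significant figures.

μ = 122.68, τ = 0.00026

For Normal(μ,σ), the p-quantile is μ + z_p·σ. Here z_{0.12} = -1.175, z_{0.61} = 0.2793.
So 49.8 = μ − 1.175σ and 140 = μ + 0.2793σ.
Subtracting: σ = (140 − 49.8)/(0.2793 − (-1.175)) = 62.02.
Then μ = 49.8 − (-1.175)·62.02 = 122.68.
Precision τ = 1/σ² = 1/62.02² = 0.00026.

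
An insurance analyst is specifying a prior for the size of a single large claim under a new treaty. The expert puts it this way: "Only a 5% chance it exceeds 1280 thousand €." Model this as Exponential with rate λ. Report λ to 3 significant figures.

λ ≈ 0.00234

P(T > 1280.0) = e^(−λ·1280.0) = 0.05, so λ = −ln(0.05)/1280.0 = 0.00234.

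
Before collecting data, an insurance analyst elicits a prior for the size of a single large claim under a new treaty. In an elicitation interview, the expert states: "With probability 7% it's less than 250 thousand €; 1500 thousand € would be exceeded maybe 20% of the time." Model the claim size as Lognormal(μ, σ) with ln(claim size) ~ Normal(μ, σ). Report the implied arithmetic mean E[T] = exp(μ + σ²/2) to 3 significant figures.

If T ~ Lognormal(μ,σ) then ln T ~ Normal(μ,σ), so the p-quantile of ln T is μ + z_p·σ.
ln(250) = 5.521 and ln(1500) = 7.313; z_{0.07} = -1.476, z_{0.8} = 0.8416.
σ = (7.313 − 5.521)/(0.8416 − (-1.476)) = 0.773.
μ = 5.521 − (-1.476)·0.773 = 6.663.
E[T] = exp(μ + σ²/2) = exp(6.663 + 0.2989) = 1060 thousand €.

E[T] ≈ 1060 thousand €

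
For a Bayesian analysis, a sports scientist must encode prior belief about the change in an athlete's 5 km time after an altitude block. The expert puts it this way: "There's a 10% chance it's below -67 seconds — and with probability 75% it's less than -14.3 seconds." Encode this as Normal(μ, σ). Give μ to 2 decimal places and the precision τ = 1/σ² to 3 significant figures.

μ = -32.47, τ = 0.00138

For Normal(μ,σ), the p-quantile is μ + z_p·σ. Here z_{0.1} = -1.282, z_{0.75} = 0.6745.
So -67 = μ − 1.282σ and -14.3 = μ + 0.6745σ.
Subtracting: σ = (-14.3 − -67)/(0.6745 − (-1.282)) = 26.94.
Then μ = -67 − (-1.282)·26.94 = -32.47.
Precision τ = 1/σ² = 1/26.94² = 0.00138.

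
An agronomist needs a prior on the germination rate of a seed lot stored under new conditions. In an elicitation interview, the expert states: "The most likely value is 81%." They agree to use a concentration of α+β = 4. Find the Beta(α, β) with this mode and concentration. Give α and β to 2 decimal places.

For α,β > 1 the Beta mode is (α−1)/(α+β−2). With α+β = 4, the mode is (α−1)/2.
Set (α−1)/2 = 0.81 → α = 1 + 0.81·2 = 2.62.
β = 4 − α = 1.38.

α = 2.62, β = 1.38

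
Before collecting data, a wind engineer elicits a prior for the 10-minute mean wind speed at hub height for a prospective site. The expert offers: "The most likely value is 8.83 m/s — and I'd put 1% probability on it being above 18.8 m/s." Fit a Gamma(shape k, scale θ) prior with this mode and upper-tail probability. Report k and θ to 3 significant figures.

k ≈ 9.5, θ ≈ 1.04

Gamma(k,θ) with k>1 has mode (k−1)θ, so θ = 8.83/(k−1).
Need P(X < 18.8) = 0.99 with θ tied to k this way. Start at k = 2, θ = 8.83: P(X<18.8) ≈ 0.628.
Too low — raise k to concentrate. Iterating converges to k ≈ 9.5.
Then θ = 8.83/(9.5−1) ≈ 1.04.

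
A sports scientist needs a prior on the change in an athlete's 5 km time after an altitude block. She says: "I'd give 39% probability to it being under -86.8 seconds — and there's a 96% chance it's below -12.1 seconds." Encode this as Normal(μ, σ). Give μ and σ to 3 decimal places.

μ = -76.522, σ = 36.798

For Normal(μ,σ), the p-quantile is μ + z_p·σ. Here z_{0.39} = -0.2793, z_{0.96} = 1.751.
So -86.8 = μ − 0.2793σ and -12.1 = μ + 1.751σ.
Subtracting: σ = (-12.1 − -86.8)/(1.751 − (-0.2793)) = 36.798.
Then μ = -86.8 − (-0.2793)·36.798 = -76.522.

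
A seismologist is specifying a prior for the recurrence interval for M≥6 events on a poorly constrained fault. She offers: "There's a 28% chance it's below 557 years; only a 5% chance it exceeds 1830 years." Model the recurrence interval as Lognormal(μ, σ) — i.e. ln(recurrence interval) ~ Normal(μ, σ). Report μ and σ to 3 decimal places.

If T ~ Lognormal(μ,σ) then ln T ~ Normal(μ,σ), so the p-quantile of ln T is μ + z_p·σ.
ln(557) = 6.323 and ln(1830) = 7.512; z_{0.28} = -0.5828, z_{0.95} = 1.645.
σ = (7.512 − 6.323)/(1.645 − (-0.5828)) = 0.534.
μ = 6.323 − (-0.5828)·0.534 = 6.634.

μ ≈ 6.634, σ ≈ 0.534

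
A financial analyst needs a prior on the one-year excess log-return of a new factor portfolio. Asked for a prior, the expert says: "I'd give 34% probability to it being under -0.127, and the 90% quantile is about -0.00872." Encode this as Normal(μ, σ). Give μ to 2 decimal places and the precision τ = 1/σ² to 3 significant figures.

For Normal(μ,σ), the p-quantile is μ + z_p·σ. Here z_{0.34} = -0.4125, z_{0.9} = 1.282.
So -0.127 = μ − 0.4125σ and -0.00872 = μ + 1.282σ.
Subtracting: σ = (-0.00872 − -0.127)/(1.282 − (-0.4125)) = 0.07.
Then μ = -0.127 − (-0.4125)·0.07 = -0.10.
Precision τ = 1/σ² = 1/0.06982² = 205.

μ = -0.10, τ = 205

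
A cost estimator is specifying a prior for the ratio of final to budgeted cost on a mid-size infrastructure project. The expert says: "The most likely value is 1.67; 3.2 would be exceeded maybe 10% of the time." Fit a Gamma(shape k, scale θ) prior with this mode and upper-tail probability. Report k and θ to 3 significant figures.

k ≈ 5.52, θ ≈ 0.369

Gamma(k,θ) with k>1 has mode (k−1)θ, so θ = 1.67/(k−1).
Need P(X < 3.2) = 0.9 with θ tied to k this way. Start at k = 2, θ = 1.67: P(X<3.2) ≈ 0.571.
Too low — raise k to concentrate. Iterating converges to k ≈ 5.52.
Then θ = 1.67/(5.52−1) ≈ 0.369.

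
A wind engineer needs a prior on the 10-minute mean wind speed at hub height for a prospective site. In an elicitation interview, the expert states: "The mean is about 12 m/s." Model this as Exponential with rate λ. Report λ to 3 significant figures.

Exponential mean = 1/λ, so λ = 1/12.0 = 0.0833.

λ ≈ 0.0833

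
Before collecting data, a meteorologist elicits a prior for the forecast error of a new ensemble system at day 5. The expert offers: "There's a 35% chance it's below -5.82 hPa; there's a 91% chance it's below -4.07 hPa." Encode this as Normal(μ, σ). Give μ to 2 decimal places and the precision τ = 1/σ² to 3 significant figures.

The p-quantile of Normal(μ,σ) is μ + z_p·σ, with z_{0.35} = -0.3853 and z_{0.91} = 1.341.
Eliminate σ: μ = (z₂·x₁ − z₁·x₂)/(z₂ − z₁) = (1.341·-5.82 − (-0.3853)·-4.07)/1.726 = -5.43.
Then σ = (x₂ − x₁)/(z₂ − z₁) = (-4.07 − -5.82)/1.726 = 1.01.
Precision τ = 1/σ² = 1/1.014² = 0.973.

μ = -5.43, τ = 0.973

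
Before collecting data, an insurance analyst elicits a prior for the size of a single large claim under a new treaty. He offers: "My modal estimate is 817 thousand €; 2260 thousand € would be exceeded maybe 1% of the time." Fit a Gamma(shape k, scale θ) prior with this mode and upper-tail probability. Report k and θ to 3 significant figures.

Gamma(k,θ) with k>1 has mode (k−1)θ, so θ = 817/(k−1).
Need P(X < 2260) = 0.99 with θ tied to k this way. Start at k = 2, θ = 817: P(X<2260) ≈ 0.763.
Too low — raise k to concentrate. Iterating converges to k ≈ 5.43.
Then θ = 817/(5.43−1) ≈ 184.

k ≈ 5.43, θ ≈ 184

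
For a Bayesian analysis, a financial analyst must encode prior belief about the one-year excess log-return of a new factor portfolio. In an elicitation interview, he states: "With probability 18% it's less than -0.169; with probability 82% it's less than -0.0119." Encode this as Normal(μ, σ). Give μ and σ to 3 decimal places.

μ = -0.090, σ = 0.086

For Normal(μ,σ), the p-quantile is μ + z_p·σ. Here z_{0.18} = -0.9154, z_{0.82} = 0.9154.
So -0.169 = μ − 0.9154σ and -0.0119 = μ + 0.9154σ.
Subtracting: σ = (-0.0119 − -0.169)/(0.9154 − (-0.9154)) = 0.086.
Then μ = -0.169 − (-0.9154)·0.086 = -0.090.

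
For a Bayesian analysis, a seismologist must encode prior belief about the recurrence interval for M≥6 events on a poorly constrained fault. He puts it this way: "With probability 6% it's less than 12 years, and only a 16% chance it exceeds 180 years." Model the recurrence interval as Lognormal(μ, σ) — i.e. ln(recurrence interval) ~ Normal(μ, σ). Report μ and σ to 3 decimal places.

If T ~ Lognormal(μ,σ) then ln T ~ Normal(μ,σ), so the p-quantile of ln T is μ + z_p·σ.
ln(12) = 2.485 and ln(180) = 5.193; z_{0.06} = -1.555, z_{0.84} = 0.9945.
σ = (5.193 − 2.485)/(0.9945 − (-1.555)) = 1.062.
μ = 2.485 − (-1.555)·1.062 = 4.137.

μ ≈ 4.137, σ ≈ 1.062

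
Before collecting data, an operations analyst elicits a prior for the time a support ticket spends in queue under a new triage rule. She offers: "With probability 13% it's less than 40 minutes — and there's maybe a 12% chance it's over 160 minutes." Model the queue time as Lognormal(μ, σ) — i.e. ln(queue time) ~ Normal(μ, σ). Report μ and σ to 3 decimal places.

If T ~ Lognormal(μ,σ) then ln T ~ Normal(μ,σ), so the p-quantile of ln T is μ + z_p·σ.
ln(40) = 3.689 and ln(160) = 5.075; z_{0.13} = -1.126, z_{0.88} = 1.175.
σ = (5.075 − 3.689)/(1.175 − (-1.126)) = 0.602.
μ = 3.689 − (-1.126)·0.602 = 4.367.

μ ≈ 4.367, σ ≈ 0.602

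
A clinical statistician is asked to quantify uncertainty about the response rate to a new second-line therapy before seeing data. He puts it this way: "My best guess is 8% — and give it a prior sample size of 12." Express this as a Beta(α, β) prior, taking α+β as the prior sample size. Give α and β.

Under the effective-sample-size interpretation, Beta(α, β) has prior mean α/(α+β) and prior sample size α+β.
So α+β = 12 and α/(α+β) = 0.08, giving α = 0.08·12 = 0.96 and β = 12 − 0.96 = 11.04.

α = 0.96, β = 11.04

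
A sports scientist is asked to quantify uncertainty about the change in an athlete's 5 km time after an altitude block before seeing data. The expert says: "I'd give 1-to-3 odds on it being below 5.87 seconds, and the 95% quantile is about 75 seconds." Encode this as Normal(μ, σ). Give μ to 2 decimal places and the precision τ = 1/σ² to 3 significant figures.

The p-quantile of Normal(μ,σ) is μ + z_p·σ, with z_{0.25} = -0.6745 and z_{0.95} = 1.645.
Eliminate σ: μ = (z₂·x₁ − z₁·x₂)/(z₂ − z₁) = (1.645·5.87 − (-0.6745)·75)/2.319 = 25.97.
Then σ = (x₂ − x₁)/(z₂ − z₁) = (75 − 5.87)/2.319 = 29.81.
Precision τ = 1/σ² = 1/29.81² = 0.00113.

μ = 25.97, τ = 0.00113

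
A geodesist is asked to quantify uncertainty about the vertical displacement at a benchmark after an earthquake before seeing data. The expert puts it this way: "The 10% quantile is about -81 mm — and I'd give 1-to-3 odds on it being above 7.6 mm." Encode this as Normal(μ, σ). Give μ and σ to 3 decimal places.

The p-quantile of Normal(μ,σ) is μ + z_p·σ, with z_{0.1} = -1.282 and z_{0.75} = 0.6745.
Eliminate σ: μ = (z₂·x₁ − z₁·x₂)/(z₂ − z₁) = (0.6745·-81 − (-1.282)·7.6)/1.956 = -22.951.
Then σ = (x₂ − x₁)/(z₂ − z₁) = (7.6 − -81)/1.956 = 45.296.

μ = -22.951, σ = 45.296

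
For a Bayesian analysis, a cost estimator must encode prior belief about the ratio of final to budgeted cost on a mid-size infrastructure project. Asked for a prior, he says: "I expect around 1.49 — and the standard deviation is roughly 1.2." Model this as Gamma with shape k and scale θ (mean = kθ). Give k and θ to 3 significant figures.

For Gamma(k, scale θ): mean = kθ, variance = kθ², so CV = 1/√k.
CV = SD/mean = 1.2/1.49 = 0.8054, hence k = 1/CV² = 1.54.
Then θ = mean/k = 1.49/1.54 = 0.966.

k ≈ 1.54, θ ≈ 0.966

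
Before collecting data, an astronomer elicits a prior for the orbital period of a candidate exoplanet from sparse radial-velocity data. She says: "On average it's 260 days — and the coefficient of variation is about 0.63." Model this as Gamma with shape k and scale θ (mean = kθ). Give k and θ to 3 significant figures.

For Gamma(k, scale θ): mean = kθ, variance = kθ², so CV = 1/√k.
CV = 0.63, hence k = 1/CV² = 2.52.
Then θ = mean/k = 260/2.52 = 103.

k ≈ 2.52, θ ≈ 103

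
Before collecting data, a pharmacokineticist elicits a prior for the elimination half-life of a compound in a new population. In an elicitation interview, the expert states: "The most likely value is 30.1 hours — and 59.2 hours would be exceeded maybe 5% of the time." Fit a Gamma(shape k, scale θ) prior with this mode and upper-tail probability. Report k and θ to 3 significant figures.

k ≈ 7.06, θ ≈ 4.96

Gamma(k,θ) with k>1 has mode (k−1)θ, so θ = 30.1/(k−1).
Need P(X < 59.2) = 0.95 with θ tied to k this way. Start at k = 2, θ = 30.1: P(X<59.2) ≈ 0.585.
Too low — raise k to concentrate. Iterating converges to k ≈ 7.06.
Then θ = 30.1/(7.06−1) ≈ 4.96.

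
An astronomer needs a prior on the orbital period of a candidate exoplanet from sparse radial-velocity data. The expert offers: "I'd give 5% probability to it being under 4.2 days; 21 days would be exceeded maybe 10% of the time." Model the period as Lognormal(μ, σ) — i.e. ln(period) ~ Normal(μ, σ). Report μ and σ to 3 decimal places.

μ ≈ 2.340, σ ≈ 0.550

If T ~ Lognormal(μ,σ) then ln T ~ Normal(μ,σ), so the p-quantile of ln T is μ + z_p·σ.
ln(4.2) = 1.435 and ln(21) = 3.045; z_{0.05} = -1.645, z_{0.9} = 1.282.
σ = (3.045 − 1.435)/(1.282 − (-1.645)) = 0.550.
μ = 1.435 − (-1.645)·0.550 = 2.340.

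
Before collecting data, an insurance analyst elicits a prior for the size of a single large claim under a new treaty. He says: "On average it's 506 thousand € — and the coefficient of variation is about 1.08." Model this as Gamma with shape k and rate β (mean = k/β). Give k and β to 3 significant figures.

k ≈ 0.857, β ≈ 0.00169

For Gamma(k, rate β): mean = k/β, variance = k/β², so CV = 1/√k.
CV = 1.08, hence k = 1/CV² = 0.857.
Then β = k/mean = 0.857/506 = 0.00169.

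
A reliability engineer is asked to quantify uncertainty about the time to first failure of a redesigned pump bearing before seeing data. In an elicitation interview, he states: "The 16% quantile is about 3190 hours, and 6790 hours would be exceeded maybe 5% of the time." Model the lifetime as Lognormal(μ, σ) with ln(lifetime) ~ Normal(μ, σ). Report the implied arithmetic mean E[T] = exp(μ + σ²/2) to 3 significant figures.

E[T] ≈ 4420 hours

If T ~ Lognormal(μ,σ) then ln T ~ Normal(μ,σ), so the p-quantile of ln T is μ + z_p·σ.
ln(3190) = 8.068 and ln(6790) = 8.823; z_{0.16} = -0.9945, z_{0.95} = 1.645.
σ = (8.823 − 8.068)/(1.645 − (-0.9945)) = 0.286.
μ = 8.068 − (-0.9945)·0.286 = 8.352.
E[T] = exp(μ + σ²/2) = exp(8.352 + 0.0410) = 4420 hours.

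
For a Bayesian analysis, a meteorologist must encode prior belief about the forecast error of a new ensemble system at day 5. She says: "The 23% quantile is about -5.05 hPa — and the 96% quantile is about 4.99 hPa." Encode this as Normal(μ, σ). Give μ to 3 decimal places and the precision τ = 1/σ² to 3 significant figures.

μ = -2.070, τ = 0.0615

The p-quantile of Normal(μ,σ) is μ + z_p·σ, with z_{0.23} = -0.7388 and z_{0.96} = 1.751.
Eliminate σ: μ = (z₂·x₁ − z₁·x₂)/(z₂ − z₁) = (1.751·-5.05 − (-0.7388)·4.99)/2.49 = -2.070.
Then σ = (x₂ − x₁)/(z₂ − z₁) = (4.99 − -5.05)/2.49 = 4.033.
Precision τ = 1/σ² = 1/4.033² = 0.0615.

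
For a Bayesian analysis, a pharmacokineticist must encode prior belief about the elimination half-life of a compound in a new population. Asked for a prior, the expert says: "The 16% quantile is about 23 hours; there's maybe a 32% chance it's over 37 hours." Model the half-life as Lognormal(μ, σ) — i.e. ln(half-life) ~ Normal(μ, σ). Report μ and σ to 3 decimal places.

μ ≈ 3.459, σ ≈ 0.325

If T ~ Lognormal(μ,σ) then ln T ~ Normal(μ,σ), so the p-quantile of ln T is μ + z_p·σ.
ln(23) = 3.135 and ln(37) = 3.611; z_{0.16} = -0.9945, z_{0.68} = 0.4677.
σ = (3.611 − 3.135)/(0.4677 − (-0.9945)) = 0.325.
μ = 3.135 − (-0.9945)·0.325 = 3.459.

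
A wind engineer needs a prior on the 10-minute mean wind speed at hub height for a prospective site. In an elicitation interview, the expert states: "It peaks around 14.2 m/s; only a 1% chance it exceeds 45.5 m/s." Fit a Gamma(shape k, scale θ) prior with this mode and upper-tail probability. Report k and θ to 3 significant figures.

k ≈ 4.27, θ ≈ 4.35

Gamma(k,θ) with k>1 has mode (k−1)θ, so θ = 14.2/(k−1).
Need P(X < 45.5) = 0.99 with θ tied to k this way. Start at k = 2, θ = 14.2: P(X<45.5) ≈ 0.829.
Too low — raise k to concentrate. Iterating converges to k ≈ 4.27.
Then θ = 14.2/(4.27−1) ≈ 4.35.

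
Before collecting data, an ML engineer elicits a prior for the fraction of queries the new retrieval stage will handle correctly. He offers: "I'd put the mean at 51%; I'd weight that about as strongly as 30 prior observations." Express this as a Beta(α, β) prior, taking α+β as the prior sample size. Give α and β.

Under the effective-sample-size interpretation, Beta(α, β) has prior mean α/(α+β) and prior sample size α+β.
So α+β = 30 and α/(α+β) = 0.51, giving α = 0.51·30 = 15.3 and β = 30 − 15.3 = 14.7.

α = 15.3, β = 14.7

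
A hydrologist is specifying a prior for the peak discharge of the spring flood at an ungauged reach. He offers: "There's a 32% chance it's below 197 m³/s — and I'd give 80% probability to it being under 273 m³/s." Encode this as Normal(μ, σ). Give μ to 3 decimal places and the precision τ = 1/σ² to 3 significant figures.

The p-quantile of Normal(μ,σ) is μ + z_p·σ, with z_{0.32} = -0.4677 and z_{0.8} = 0.8416.
Eliminate σ: μ = (z₂·x₁ − z₁·x₂)/(z₂ − z₁) = (0.8416·197 − (-0.4677)·273)/1.309 = 224.148.
Then σ = (x₂ − x₁)/(z₂ − z₁) = (273 − 197)/1.309 = 58.045.
Precision τ = 1/σ² = 1/58.05² = 0.000297.

μ = 224.148, τ = 0.000297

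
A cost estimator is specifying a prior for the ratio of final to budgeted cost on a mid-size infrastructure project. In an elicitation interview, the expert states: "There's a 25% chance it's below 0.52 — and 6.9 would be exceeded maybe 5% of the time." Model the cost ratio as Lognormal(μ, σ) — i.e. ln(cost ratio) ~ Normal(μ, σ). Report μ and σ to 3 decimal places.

μ ≈ 0.098, σ ≈ 1.115

If T ~ Lognormal(μ,σ) then ln T ~ Normal(μ,σ), so the p-quantile of ln T is μ + z_p·σ.
ln(0.52) = -0.6539 and ln(6.9) = 1.932; z_{0.25} = -0.6745, z_{0.95} = 1.645.
σ = (1.932 − -0.6539)/(1.645 − (-0.6745)) = 1.115.
μ = -0.6539 − (-0.6745)·1.115 = 0.098.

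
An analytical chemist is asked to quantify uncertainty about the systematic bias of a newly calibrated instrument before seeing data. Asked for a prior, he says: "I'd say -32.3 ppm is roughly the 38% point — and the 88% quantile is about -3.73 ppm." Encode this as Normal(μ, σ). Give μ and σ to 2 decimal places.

μ = -26.40, σ = 19.30

The p-quantile of Normal(μ,σ) is μ + z_p·σ, with z_{0.38} = -0.3055 and z_{0.88} = 1.175.
Eliminate σ: μ = (z₂·x₁ − z₁·x₂)/(z₂ − z₁) = (1.175·-32.3 − (-0.3055)·-3.73)/1.48 = -26.40.
Then σ = (x₂ − x₁)/(z₂ − z₁) = (-3.73 − -32.3)/1.48 = 19.30.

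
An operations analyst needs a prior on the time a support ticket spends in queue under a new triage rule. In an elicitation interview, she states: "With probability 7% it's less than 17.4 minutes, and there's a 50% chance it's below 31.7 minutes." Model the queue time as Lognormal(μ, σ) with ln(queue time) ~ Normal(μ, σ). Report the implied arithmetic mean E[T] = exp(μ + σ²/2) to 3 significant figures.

If T ~ Lognormal(μ,σ) then ln T ~ Normal(μ,σ), so the p-quantile of ln T is μ + z_p·σ.
ln(17.4) = 2.856 and ln(31.7) = 3.456; z_{0.07} = -1.476, z_{0.5} = 0.
σ = (3.456 − 2.856)/(0 − (-1.476)) = 0.406.
μ = 2.856 − (-1.476)·0.406 = 3.456.
E[T] = exp(μ + σ²/2) = exp(3.456 + 0.0826) = 34.4 minutes.

E[T] ≈ 34.4 minutes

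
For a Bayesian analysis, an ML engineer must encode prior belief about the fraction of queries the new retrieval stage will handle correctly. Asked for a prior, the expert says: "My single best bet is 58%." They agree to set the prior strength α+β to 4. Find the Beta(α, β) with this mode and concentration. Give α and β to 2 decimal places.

For α,β > 1 the Beta mode is (α−1)/(α+β−2). With α+β = 4, the mode is (α−1)/2.
Set (α−1)/2 = 0.58 → α = 1 + 0.58·2 = 2.16.
β = 4 − α = 1.84.

α = 2.16, β = 1.84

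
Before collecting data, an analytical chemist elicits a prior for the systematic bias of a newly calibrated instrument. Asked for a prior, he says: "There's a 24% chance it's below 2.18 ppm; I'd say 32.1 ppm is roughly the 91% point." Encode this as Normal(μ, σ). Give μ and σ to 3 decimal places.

The p-quantile of Normal(μ,σ) is μ + z_p·σ, with z_{0.24} = -0.7063 and z_{0.91} = 1.341.
Eliminate σ: μ = (z₂·x₁ − z₁·x₂)/(z₂ − z₁) = (1.341·2.18 − (-0.7063)·32.1)/2.047 = 12.503.
Then σ = (x₂ − x₁)/(z₂ − z₁) = (32.1 − 2.18)/2.047 = 14.616.

μ = 12.503, σ = 14.616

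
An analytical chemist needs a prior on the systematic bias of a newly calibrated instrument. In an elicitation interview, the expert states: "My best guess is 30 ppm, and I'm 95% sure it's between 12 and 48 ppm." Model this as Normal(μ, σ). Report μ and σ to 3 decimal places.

μ = 30.000, σ = 9.184

A symmetric 95% interval runs μ ± z·σ with z = 1.96.
Half-width = 18, so σ = 18/1.96 = 9.184.
μ is the stated best guess, 30.000.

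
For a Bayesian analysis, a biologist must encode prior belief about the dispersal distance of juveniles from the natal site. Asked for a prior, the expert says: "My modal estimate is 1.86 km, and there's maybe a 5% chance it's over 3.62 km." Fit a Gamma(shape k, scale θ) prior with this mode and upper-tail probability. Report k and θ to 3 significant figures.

k ≈ 7.26, θ ≈ 0.297

Gamma(k,θ) with k>1 has mode (k−1)θ, so θ = 1.86/(k−1).
Need P(X < 3.62) = 0.95 with θ tied to k this way. Start at k = 2, θ = 1.86: P(X<3.62) ≈ 0.579.
Too low — raise k to concentrate. Iterating converges to k ≈ 7.26.
Then θ = 1.86/(7.26−1) ≈ 0.297.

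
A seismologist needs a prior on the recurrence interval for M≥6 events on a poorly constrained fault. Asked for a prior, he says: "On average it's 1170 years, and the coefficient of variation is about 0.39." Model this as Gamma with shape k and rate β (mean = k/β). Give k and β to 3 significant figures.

k ≈ 6.57, β ≈ 0.00562

For Gamma(k, rate β): mean = k/β, variance = k/β², so CV = 1/√k.
CV = 0.39, hence k = 1/CV² = 6.57.
Then β = k/mean = 6.57/1170 = 0.00562.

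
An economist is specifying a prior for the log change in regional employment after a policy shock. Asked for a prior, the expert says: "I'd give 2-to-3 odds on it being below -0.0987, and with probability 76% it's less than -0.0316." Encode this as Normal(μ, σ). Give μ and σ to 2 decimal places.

For Normal(μ,σ), the p-quantile is μ + z_p·σ. Here z_{0.4} = -0.2533, z_{0.76} = 0.7063.
So -0.0987 = μ − 0.2533σ and -0.0316 = μ + 0.7063σ.
Subtracting: σ = (-0.0316 − -0.0987)/(0.7063 − (-0.2533)) = 0.07.
Then μ = -0.0987 − (-0.2533)·0.07 = -0.08.

μ = -0.08, σ = 0.07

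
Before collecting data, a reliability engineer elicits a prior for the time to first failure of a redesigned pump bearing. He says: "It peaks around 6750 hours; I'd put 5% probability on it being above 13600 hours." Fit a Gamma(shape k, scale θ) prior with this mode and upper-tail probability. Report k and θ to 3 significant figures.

Gamma(k,θ) with k>1 has mode (k−1)θ, so θ = 6750/(k−1).
Need P(X < 13600) = 0.95 with θ tied to k this way. Start at k = 2, θ = 6750: P(X<13600) ≈ 0.598.
Too low — raise k to concentrate. Iterating converges to k ≈ 6.64.
Then θ = 6750/(6.64−1) ≈ 1200.

k ≈ 6.64, θ ≈ 1200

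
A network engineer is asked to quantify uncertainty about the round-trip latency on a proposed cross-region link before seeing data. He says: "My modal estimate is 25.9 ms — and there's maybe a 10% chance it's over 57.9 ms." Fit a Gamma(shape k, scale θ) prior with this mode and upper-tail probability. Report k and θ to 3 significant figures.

k ≈ 3.97, θ ≈ 8.72

Gamma(k,θ) with k>1 has mode (k−1)θ, so θ = 25.9/(k−1).
Need P(X < 57.9) = 0.9 with θ tied to k this way. Start at k = 2, θ = 25.9: P(X<57.9) ≈ 0.654.
Too low — raise k to concentrate. Iterating converges to k ≈ 3.97.
Then θ = 25.9/(3.97−1) ≈ 8.72.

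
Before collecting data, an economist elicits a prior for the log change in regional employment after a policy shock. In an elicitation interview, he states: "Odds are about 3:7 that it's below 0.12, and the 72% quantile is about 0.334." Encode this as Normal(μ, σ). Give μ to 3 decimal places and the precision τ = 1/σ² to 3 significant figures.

μ = 0.221, τ = 26.8

For Normal(μ,σ), the p-quantile is μ + z_p·σ. Here z_{0.3} = -0.5244, z_{0.72} = 0.5828.
So 0.12 = μ − 0.5244σ and 0.334 = μ + 0.5828σ.
Subtracting: σ = (0.334 − 0.12)/(0.5828 − (-0.5244)) = 0.193.
Then μ = 0.12 − (-0.5244)·0.193 = 0.221.
Precision τ = 1/σ² = 1/0.1933² = 26.8.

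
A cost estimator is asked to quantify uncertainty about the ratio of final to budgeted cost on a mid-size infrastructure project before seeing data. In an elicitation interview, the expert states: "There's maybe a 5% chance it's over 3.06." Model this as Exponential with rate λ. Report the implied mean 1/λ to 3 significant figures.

P(T > 3.06) = e^(−λ·3.06) = 0.05, so λ = −ln(0.05)/3.06 = 0.979.
Mean = 1/λ = 1.02.

mean ≈ 1.02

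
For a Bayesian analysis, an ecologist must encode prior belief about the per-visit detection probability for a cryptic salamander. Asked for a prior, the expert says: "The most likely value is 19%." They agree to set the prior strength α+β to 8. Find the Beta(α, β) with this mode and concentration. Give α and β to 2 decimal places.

α = 2.14, β = 5.86

For α,β > 1 the Beta mode is (α−1)/(α+β−2). With α+β = 8, the mode is (α−1)/6.
Set (α−1)/6 = 0.19 → α = 1 + 0.19·6 = 2.14.
β = 8 − α = 5.86.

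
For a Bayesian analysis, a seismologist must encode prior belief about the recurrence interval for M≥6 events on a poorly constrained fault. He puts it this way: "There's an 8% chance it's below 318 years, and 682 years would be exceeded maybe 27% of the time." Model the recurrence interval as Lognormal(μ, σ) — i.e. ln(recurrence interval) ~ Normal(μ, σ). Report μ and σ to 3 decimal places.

If T ~ Lognormal(μ,σ) then ln T ~ Normal(μ,σ), so the p-quantile of ln T is μ + z_p·σ.
ln(318) = 5.762 and ln(682) = 6.525; z_{0.08} = -1.405, z_{0.73} = 0.6128.
σ = (6.525 − 5.762)/(0.6128 − (-1.405)) = 0.378.
μ = 5.762 − (-1.405)·0.378 = 6.293.

μ ≈ 6.293, σ ≈ 0.378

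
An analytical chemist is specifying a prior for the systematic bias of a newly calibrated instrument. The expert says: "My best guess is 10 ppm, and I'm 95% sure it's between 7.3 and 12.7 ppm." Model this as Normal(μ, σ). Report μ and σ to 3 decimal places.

A symmetric 95% interval runs μ ± z·σ with z = 1.96.
Half-width = 2.7, so σ = 2.7/1.96 = 1.378.
μ is the stated best guess, 10.000.

μ = 10.000, σ = 1.378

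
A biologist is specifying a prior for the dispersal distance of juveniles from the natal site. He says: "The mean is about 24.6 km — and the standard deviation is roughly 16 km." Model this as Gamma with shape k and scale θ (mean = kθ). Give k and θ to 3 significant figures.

For Gamma(k, scale θ): mean = kθ, variance = kθ², so CV = 1/√k.
CV = SD/mean = 16/24.6 = 0.6504, hence k = 1/CV² = 2.36.
Then θ = mean/k = 24.6/2.36 = 10.4.

k ≈ 2.36, θ ≈ 10.4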